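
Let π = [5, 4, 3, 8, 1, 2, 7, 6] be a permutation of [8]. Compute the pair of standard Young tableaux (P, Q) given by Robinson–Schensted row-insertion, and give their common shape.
P = [1, 2, 6] / [3, 7] / [4, 8] / [5];  Q = [1, 4, 7] / [2, 6] / [3, 8] / [5];  common shape = (3, 2, 2, 1)

Row-insert the values π_1, π_2, … into P one at a time, bumping the leftmost entry strictly greater than the inserted value down to the next row. The recording tableau Q records, in position (i, j), the step at which that cell was added to P.
  Insert 5 (step 1): P = [5];  Q = [1]
  Insert 4 (step 2): P = [4] / [5];  Q = [1] / [2]
  Insert 3 (step 3): P = [3] / [4] / [5];  Q = [1] / [2] / [3]
  Insert 8 (step 4): P = [3, 8] / [4] / [5];  Q = [1, 4] / [2] / [3]
  Insert 1 (step 5): P = [1, 8] / [3] / [4] / [5];  Q = [1, 4] / [2] / [3] / [5]
  Insert 2 (step 6): P = [1, 2] / [3, 8] / [4] / [5];  Q = [1, 4] / [2, 6] / [3] / [5]
  Insert 7 (step 7): P = [1, 2, 7] / [3, 8] / [4] / [5];  Q = [1, 4, 7] / [2, 6] / [3] / [5]
  Insert 6 (step 8): P = [1, 2, 6] / [3, 7] / [4, 8] / [5];  Q = [1, 4, 7] / [2, 6] / [3, 8] / [5]
Final shape: (3, 2, 2, 1).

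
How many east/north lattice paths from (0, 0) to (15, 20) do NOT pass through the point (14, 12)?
Number of paths = 3161023860

Total paths from (0, 0) to (15, 20): C(35, 15) = 3247943160. Paths through (14, 12): (paths (0, 0) → (14, 12)) × (paths (14, 12) → (15, 20)) = C(26, 14) · C(9, 1) = 9657700 · 9 = 86919300. Avoidance count = 3247943160 − 86919300 = 3161023860.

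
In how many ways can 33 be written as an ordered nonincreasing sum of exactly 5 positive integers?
p(33, 5 parts) = 540

Partitions of n into exactly k parts are in bijection with partitions of n − k into at most k parts (subtract 1 from each part). So p(33, exactly 5) = p(28, parts ≤ 5). Computing via the recurrence p(m, j) = p(m, j−1) + p(m−j, j) gives 540.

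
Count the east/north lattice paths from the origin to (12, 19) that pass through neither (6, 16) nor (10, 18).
Number of paths = 98841288

Inclusion–exclusion. Total paths: C(31, 12) = 141120525. Through P₁: C(22, 6)·C(9, 6) = 6267492. Through P₂: C(28, 10)·C(3, 2) = 39369330. Since P₁ is strictly southwest of P₂, a monotone path through both must visit P₁ then P₂; paths through both = C(22, 6)·C(6, 4)·C(3, 2) = 3357585. Avoid both = 141120525 − 6267492 − 39369330 + 3357585 = 98841288.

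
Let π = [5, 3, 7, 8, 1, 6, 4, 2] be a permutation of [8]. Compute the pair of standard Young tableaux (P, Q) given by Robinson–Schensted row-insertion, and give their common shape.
P = [1, 2, 8] / [3, 4] / [5, 6] / [7];  Q = [1, 3, 4] / [2, 6] / [5, 7] / [8];  common shape = (3, 2, 2, 1)

Row-insert the values π_1, π_2, … into P one at a time, bumping the leftmost entry strictly greater than the inserted value down to the next row. The recording tableau Q records, in position (i, j), the step at which that cell was added to P.
  Insert 5 (step 1): P = [5];  Q = [1]
  Insert 3 (step 2): P = [3] / [5];  Q = [1] / [2]
  Insert 7 (step 3): P = [3, 7] / [5];  Q = [1, 3] / [2]
  Insert 8 (step 4): P = [3, 7, 8] / [5];  Q = [1, 3, 4] / [2]
  Insert 1 (step 5): P = [1, 7, 8] / [3] / [5];  Q = [1, 3, 4] / [2] / [5]
  Insert 6 (step 6): P = [1, 6, 8] / [3, 7] / [5];  Q = [1, 3, 4] / [2, 6] / [5]
  Insert 4 (step 7): P = [1, 4, 8] / [3, 6] / [5, 7];  Q = [1, 3, 4] / [2, 6] / [5, 7]
  Insert 2 (step 8): P = [1, 2, 8] / [3, 4] / [5, 6] / [7];  Q = [1, 3, 4] / [2, 6] / [5, 7] / [8]
Final shape: (3, 2, 2, 1).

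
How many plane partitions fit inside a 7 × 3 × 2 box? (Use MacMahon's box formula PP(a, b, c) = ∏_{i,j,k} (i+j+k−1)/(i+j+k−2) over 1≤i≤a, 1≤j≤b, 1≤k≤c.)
PP(7, 3, 2) = 4950

Evaluate the triple product over i = 1..7, j = 1..3, k = 1..2. The factors are (2/1) · (3/2) · (3/2) · (4/3) · (4/3) · (5/4) · (3/2) · (4/3) · … (42 factors total). The numerators and denominators telescope so the product is an integer; carrying out the multiplication exactly gives PP(7, 3, 2) = 4950.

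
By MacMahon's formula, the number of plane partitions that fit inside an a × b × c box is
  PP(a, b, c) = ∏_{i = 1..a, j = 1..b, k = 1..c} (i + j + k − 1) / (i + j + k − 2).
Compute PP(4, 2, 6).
PP(4, 2, 6) = 13860

Evaluate the triple product over i = 1..4, j = 1..2, k = 1..6. The factors are (2/1) · (3/2) · (4/3) · (5/4) · (6/5) · (7/6) · (3/2) · (4/3) · … (48 factors total). The numerators and denominators telescope so the product is an integer; carrying out the multiplication exactly gives PP(4, 2, 6) = 13860.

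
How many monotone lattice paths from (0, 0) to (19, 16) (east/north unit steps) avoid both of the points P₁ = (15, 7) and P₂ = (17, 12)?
Number of paths = 3213272325

Inclusion–exclusion. Total paths: C(35, 19) = 4059928950. Through P₁: C(22, 15)·C(13, 4) = 121938960. Through P₂: C(29, 17)·C(6, 2) = 778439025. Since P₁ is strictly southwest of P₂, a monotone path through both must visit P₁ then P₂; paths through both = C(22, 15)·C(7, 2)·C(6, 2) = 53721360. Avoid both = 4059928950 − 121938960 − 778439025 + 53721360 = 3213272325.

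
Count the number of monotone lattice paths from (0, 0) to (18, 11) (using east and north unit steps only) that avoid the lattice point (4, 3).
Number of paths = 23405340

Total paths from (0, 0) to (18, 11): C(29, 18) = 34597290. Paths through (4, 3): (paths (0, 0) → (4, 3)) × (paths (4, 3) → (18, 11)) = C(7, 4) · C(22, 14) = 35 · 319770 = 11191950. Avoidance count = 34597290 − 11191950 = 23405340.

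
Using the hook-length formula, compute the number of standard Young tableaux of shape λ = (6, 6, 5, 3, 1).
# SYT of shape (6, 6, 5, 3, 1) = 224478540

Hook-length formula: f^λ = n! / Π hook(c), product over all cells c of the Young diagram. For λ = (6, 6, 5, 3, 1), n = 21 boxes. Hook lengths by row (left-to-right, top-to-bottom): [10, 8, 7, 5, 4, 2]; [9, 7, 6, 4, 3, 1]; [7, 5, 4, 2, 1]; [4, 2, 1]; [1]. Product of hooks = 227598336000. So f^λ = 21! / 227598336000 = 51090942171709440000 / 227598336000 = 224478540.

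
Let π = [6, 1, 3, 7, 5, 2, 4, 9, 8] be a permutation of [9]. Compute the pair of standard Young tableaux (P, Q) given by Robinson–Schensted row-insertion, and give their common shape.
P = [1, 2, 4, 8] / [3, 5, 9] / [6, 7];  Q = [1, 3, 4, 8] / [2, 5, 9] / [6, 7];  common shape = (4, 3, 2)

Row-insert the values π_1, π_2, … into P one at a time, bumping the leftmost entry strictly greater than the inserted value down to the next row. The recording tableau Q records, in position (i, j), the step at which that cell was added to P.
  Insert 6 (step 1): P = [6];  Q = [1]
  Insert 1 (step 2): P = [1] / [6];  Q = [1] / [2]
  Insert 3 (step 3): P = [1, 3] / [6];  Q = [1, 3] / [2]
  Insert 7 (step 4): P = [1, 3, 7] / [6];  Q = [1, 3, 4] / [2]
  Insert 5 (step 5): P = [1, 3, 5] / [6, 7];  Q = [1, 3, 4] / [2, 5]
  Insert 2 (step 6): P = [1, 2, 5] / [3, 7] / [6];  Q = [1, 3, 4] / [2, 5] / [6]
  Insert 4 (step 7): P = [1, 2, 4] / [3, 5] / [6, 7];  Q = [1, 3, 4] / [2, 5] / [6, 7]
  Insert 9 (step 8): P = [1, 2, 4, 9] / [3, 5] / [6, 7];  Q = [1, 3, 4, 8] / [2, 5] / [6, 7]
  Insert 8 (step 9): P = [1, 2, 4, 8] / [3, 5, 9] / [6, 7];  Q = [1, 3, 4, 8] / [2, 5, 9] / [6, 7]
Final shape: (4, 3, 2).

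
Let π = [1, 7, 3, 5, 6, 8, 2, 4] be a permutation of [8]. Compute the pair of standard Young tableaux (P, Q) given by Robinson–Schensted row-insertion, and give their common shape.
P = [1, 2, 4, 6, 8] / [3, 5] / [7];  Q = [1, 2, 4, 5, 6] / [3, 8] / [7];  common shape = (5, 2, 1)

Row-insert the values π_1, π_2, … into P one at a time, bumping the leftmost entry strictly greater than the inserted value down to the next row. The recording tableau Q records, in position (i, j), the step at which that cell was added to P.
  Insert 1 (step 1): P = [1];  Q = [1]
  Insert 7 (step 2): P = [1, 7];  Q = [1, 2]
  Insert 3 (step 3): P = [1, 3] / [7];  Q = [1, 2] / [3]
  Insert 5 (step 4): P = [1, 3, 5] / [7];  Q = [1, 2, 4] / [3]
  Insert 6 (step 5): P = [1, 3, 5, 6] / [7];  Q = [1, 2, 4, 5] / [3]
  Insert 8 (step 6): P = [1, 3, 5, 6, 8] / [7];  Q = [1, 2, 4, 5, 6] / [3]
  Insert 2 (step 7): P = [1, 2, 5, 6, 8] / [3] / [7];  Q = [1, 2, 4, 5, 6] / [3] / [7]
  Insert 4 (step 8): P = [1, 2, 4, 6, 8] / [3, 5] / [7];  Q = [1, 2, 4, 5, 6] / [3, 8] / [7]
Final shape: (5, 2, 1).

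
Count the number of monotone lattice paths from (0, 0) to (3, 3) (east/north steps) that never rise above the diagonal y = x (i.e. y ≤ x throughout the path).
Number of paths = 5

By the reflection principle (André's argument), the number of monotone paths to (3, 3) with n ≤ m that never go above y = x is C(6, 3) − C(6, 4) = 20 − 15 = 5.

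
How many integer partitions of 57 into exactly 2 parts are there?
p(57, 2 parts) = 28

Partitions of n into exactly k parts are in bijection with partitions of n − k into at most k parts (subtract 1 from each part). So p(57, exactly 2) = p(55, parts ≤ 2). Computing via the recurrence p(m, j) = p(m, j−1) + p(m−j, j) gives 28.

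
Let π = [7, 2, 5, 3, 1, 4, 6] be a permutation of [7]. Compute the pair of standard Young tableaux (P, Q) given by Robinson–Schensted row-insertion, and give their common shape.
P = [1, 3, 4, 6] / [2] / [5] / [7];  Q = [1, 3, 6, 7] / [2] / [4] / [5];  common shape = (4, 1, 1, 1)

Row-insert the values π_1, π_2, … into P one at a time, bumping the leftmost entry strictly greater than the inserted value down to the next row. The recording tableau Q records, in position (i, j), the step at which that cell was added to P.
  Insert 7 (step 1): P = [7];  Q = [1]
  Insert 2 (step 2): P = [2] / [7];  Q = [1] / [2]
  Insert 5 (step 3): P = [2, 5] / [7];  Q = [1, 3] / [2]
  Insert 3 (step 4): P = [2, 3] / [5] / [7];  Q = [1, 3] / [2] / [4]
  Insert 1 (step 5): P = [1, 3] / [2] / [5] / [7];  Q = [1, 3] / [2] / [4] / [5]
  Insert 4 (step 6): P = [1, 3, 4] / [2] / [5] / [7];  Q = [1, 3, 6] / [2] / [4] / [5]
  Insert 6 (step 7): P = [1, 3, 4, 6] / [2] / [5] / [7];  Q = [1, 3, 6, 7] / [2] / [4] / [5]
Final shape: (4, 1, 1, 1).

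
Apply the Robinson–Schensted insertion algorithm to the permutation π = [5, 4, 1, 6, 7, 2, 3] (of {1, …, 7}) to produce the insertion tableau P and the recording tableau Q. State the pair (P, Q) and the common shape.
P = [1, 2, 3] / [4, 6, 7] / [5];  Q = [1, 4, 5] / [2, 6, 7] / [3];  common shape = (3, 3, 1)

Row-insert the values π_1, π_2, … into P one at a time, bumping the leftmost entry strictly greater than the inserted value down to the next row. The recording tableau Q records, in position (i, j), the step at which that cell was added to P.
  Insert 5 (step 1): P = [5];  Q = [1]
  Insert 4 (step 2): P = [4] / [5];  Q = [1] / [2]
  Insert 1 (step 3): P = [1] / [4] / [5];  Q = [1] / [2] / [3]
  Insert 6 (step 4): P = [1, 6] / [4] / [5];  Q = [1, 4] / [2] / [3]
  Insert 7 (step 5): P = [1, 6, 7] / [4] / [5];  Q = [1, 4, 5] / [2] / [3]
  Insert 2 (step 6): P = [1, 2, 7] / [4, 6] / [5];  Q = [1, 4, 5] / [2, 6] / [3]
  Insert 3 (step 7): P = [1, 2, 3] / [4, 6, 7] / [5];  Q = [1, 4, 5] / [2, 6, 7] / [3]
Final shape: (3, 3, 1).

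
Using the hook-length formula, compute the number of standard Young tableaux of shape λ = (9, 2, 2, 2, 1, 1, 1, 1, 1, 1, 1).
# SYT of shape (9, 2, 2, 2, 1, 1, 1, 1, 1, 1, 1) = 35642880

Hook-length formula: f^λ = n! / Π hook(c), product over all cells c of the Young diagram. For λ = (9, 2, 2, 2, 1, 1, 1, 1, 1, 1, 1), n = 22 boxes. Hook lengths by row (left-to-right, top-to-bottom): [19, 11, 7, 6, 5, 4, 3, 2, 1]; [11, 3]; [10, 2]; [9, 1]; [7]; [6]; [5]; [4]; [3]; [2]; [1]. Product of hooks = 31535070336000. So f^λ = 22! / 31535070336000 = 1124000727777607680000 / 31535070336000 = 35642880.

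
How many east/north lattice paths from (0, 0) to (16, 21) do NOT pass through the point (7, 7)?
Number of paths = 10071178590

Total paths from (0, 0) to (16, 21): C(37, 16) = 12875774670. Paths through (7, 7): (paths (0, 0) → (7, 7)) × (paths (7, 7) → (16, 21)) = C(14, 7) · C(23, 9) = 3432 · 817190 = 2804596080. Avoidance count = 12875774670 − 2804596080 = 10071178590.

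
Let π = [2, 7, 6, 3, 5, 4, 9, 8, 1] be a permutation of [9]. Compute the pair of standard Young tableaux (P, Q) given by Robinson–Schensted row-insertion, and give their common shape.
P = [1, 3, 4, 8] / [2, 9] / [5] / [6] / [7];  Q = [1, 2, 5, 7] / [3, 8] / [4] / [6] / [9];  common shape = (4, 2, 1, 1, 1)

Row-insert the values π_1, π_2, … into P one at a time, bumping the leftmost entry strictly greater than the inserted value down to the next row. The recording tableau Q records, in position (i, j), the step at which that cell was added to P.
  Insert 2 (step 1): P = [2];  Q = [1]
  Insert 7 (step 2): P = [2, 7];  Q = [1, 2]
  Insert 6 (step 3): P = [2, 6] / [7];  Q = [1, 2] / [3]
  Insert 3 (step 4): P = [2, 3] / [6] / [7];  Q = [1, 2] / [3] / [4]
  Insert 5 (step 5): P = [2, 3, 5] / [6] / [7];  Q = [1, 2, 5] / [3] / [4]
  Insert 4 (step 6): P = [2, 3, 4] / [5] / [6] / [7];  Q = [1, 2, 5] / [3] / [4] / [6]
  Insert 9 (step 7): P = [2, 3, 4, 9] / [5] / [6] / [7];  Q = [1, 2, 5, 7] / [3] / [4] / [6]
  Insert 8 (step 8): P = [2, 3, 4, 8] / [5, 9] / [6] / [7];  Q = [1, 2, 5, 7] / [3, 8] / [4] / [6]
  Insert 1 (step 9): P = [1, 3, 4, 8] / [2, 9] / [5] / [6] / [7];  Q = [1, 2, 5, 7] / [3, 8] / [4] / [6] / [9]
Final shape: (4, 2, 1, 1, 1).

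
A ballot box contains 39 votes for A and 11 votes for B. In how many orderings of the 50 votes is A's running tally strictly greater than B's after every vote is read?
Strict-lead orderings = 20918093728

Total orderings of the 50 votes with 39 for A: C(50, 39) = 37353738800. By the Bertrand ballot formula (Cycle Lemma / reflection principle), the number of orderings in which A is strictly ahead of B throughout is (p − q)/(p + q) · C(p + q, p) = (39 − 11)/(39 + 11) · 37353738800 = 20918093728.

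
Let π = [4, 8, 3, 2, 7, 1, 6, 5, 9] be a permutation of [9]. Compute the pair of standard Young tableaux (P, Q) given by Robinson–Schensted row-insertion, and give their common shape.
P = [1, 5, 9] / [2, 6] / [3, 7] / [4, 8];  Q = [1, 2, 9] / [3, 5] / [4, 7] / [6, 8];  common shape = (3, 2, 2, 2)

Row-insert the values π_1, π_2, … into P one at a time, bumping the leftmost entry strictly greater than the inserted value down to the next row. The recording tableau Q records, in position (i, j), the step at which that cell was added to P.
  Insert 4 (step 1): P = [4];  Q = [1]
  Insert 8 (step 2): P = [4, 8];  Q = [1, 2]
  Insert 3 (step 3): P = [3, 8] / [4];  Q = [1, 2] / [3]
  Insert 2 (step 4): P = [2, 8] / [3] / [4];  Q = [1, 2] / [3] / [4]
  Insert 7 (step 5): P = [2, 7] / [3, 8] / [4];  Q = [1, 2] / [3, 5] / [4]
  Insert 1 (step 6): P = [1, 7] / [2, 8] / [3] / [4];  Q = [1, 2] / [3, 5] / [4] / [6]
  Insert 6 (step 7): P = [1, 6] / [2, 7] / [3, 8] / [4];  Q = [1, 2] / [3, 5] / [4, 7] / [6]
  Insert 5 (step 8): P = [1, 5] / [2, 6] / [3, 7] / [4, 8];  Q = [1, 2] / [3, 5] / [4, 7] / [6, 8]
  Insert 9 (step 9): P = [1, 5, 9] / [2, 6] / [3, 7] / [4, 8];  Q = [1, 2, 9] / [3, 5] / [4, 7] / [6, 8]
Final shape: (3, 2, 2, 2).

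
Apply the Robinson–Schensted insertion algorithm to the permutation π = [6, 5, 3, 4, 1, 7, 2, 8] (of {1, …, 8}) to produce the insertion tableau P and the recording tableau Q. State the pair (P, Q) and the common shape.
P = [1, 2, 7, 8] / [3, 4] / [5] / [6];  Q = [1, 4, 6, 8] / [2, 7] / [3] / [5];  common shape = (4, 2, 1, 1)

Row-insert the values π_1, π_2, … into P one at a time, bumping the leftmost entry strictly greater than the inserted value down to the next row. The recording tableau Q records, in position (i, j), the step at which that cell was added to P.
  Insert 6 (step 1): P = [6];  Q = [1]
  Insert 5 (step 2): P = [5] / [6];  Q = [1] / [2]
  Insert 3 (step 3): P = [3] / [5] / [6];  Q = [1] / [2] / [3]
  Insert 4 (step 4): P = [3, 4] / [5] / [6];  Q = [1, 4] / [2] / [3]
  Insert 1 (step 5): P = [1, 4] / [3] / [5] / [6];  Q = [1, 4] / [2] / [3] / [5]
  Insert 7 (step 6): P = [1, 4, 7] / [3] / [5] / [6];  Q = [1, 4, 6] / [2] / [3] / [5]
  Insert 2 (step 7): P = [1, 2, 7] / [3, 4] / [5] / [6];  Q = [1, 4, 6] / [2, 7] / [3] / [5]
  Insert 8 (step 8): P = [1, 2, 7, 8] / [3, 4] / [5] / [6];  Q = [1, 4, 6, 8] / [2, 7] / [3] / [5]
Final shape: (4, 2, 1, 1).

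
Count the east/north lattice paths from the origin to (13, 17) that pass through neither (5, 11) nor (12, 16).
Number of paths = 52718148

Inclusion–exclusion. Total paths: C(30, 13) = 119759850. Through P₁: C(16, 5)·C(14, 8) = 13117104. Through P₂: C(28, 12)·C(2, 1) = 60843510. Since P₁ is strictly southwest of P₂, a monotone path through both must visit P₁ then P₂; paths through both = C(16, 5)·C(12, 7)·C(2, 1) = 6918912. Avoid both = 119759850 − 13117104 − 60843510 + 6918912 = 52718148.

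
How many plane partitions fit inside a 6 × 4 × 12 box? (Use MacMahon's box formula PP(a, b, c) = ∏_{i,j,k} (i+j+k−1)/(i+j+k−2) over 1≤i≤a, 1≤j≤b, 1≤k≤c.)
PP(6, 4, 12) = 64344818940480

Evaluate the triple product over i = 1..6, j = 1..4, k = 1..12. The factors are (2/1) · (3/2) · (4/3) · (5/4) · (6/5) · (7/6) · (8/7) · (9/8) · … (288 factors total). The numerators and denominators telescope so the product is an integer; carrying out the multiplication exactly gives PP(6, 4, 12) = 64344818940480.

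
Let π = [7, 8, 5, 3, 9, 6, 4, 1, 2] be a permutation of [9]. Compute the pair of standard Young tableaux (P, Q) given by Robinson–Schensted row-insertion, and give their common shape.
P = [1, 2, 9] / [3, 4] / [5, 6] / [7, 8];  Q = [1, 2, 5] / [3, 6] / [4, 7] / [8, 9];  common shape = (3, 2, 2, 2)

Row-insert the values π_1, π_2, … into P one at a time, bumping the leftmost entry strictly greater than the inserted value down to the next row. The recording tableau Q records, in position (i, j), the step at which that cell was added to P.
  Insert 7 (step 1): P = [7];  Q = [1]
  Insert 8 (step 2): P = [7, 8];  Q = [1, 2]
  Insert 5 (step 3): P = [5, 8] / [7];  Q = [1, 2] / [3]
  Insert 3 (step 4): P = [3, 8] / [5] / [7];  Q = [1, 2] / [3] / [4]
  Insert 9 (step 5): P = [3, 8, 9] / [5] / [7];  Q = [1, 2, 5] / [3] / [4]
  Insert 6 (step 6): P = [3, 6, 9] / [5, 8] / [7];  Q = [1, 2, 5] / [3, 6] / [4]
  Insert 4 (step 7): P = [3, 4, 9] / [5, 6] / [7, 8];  Q = [1, 2, 5] / [3, 6] / [4, 7]
  Insert 1 (step 8): P = [1, 4, 9] / [3, 6] / [5, 8] / [7];  Q = [1, 2, 5] / [3, 6] / [4, 7] / [8]
  Insert 2 (step 9): P = [1, 2, 9] / [3, 4] / [5, 6] / [7, 8];  Q = [1, 2, 5] / [3, 6] / [4, 7] / [8, 9]
Final shape: (3, 2, 2, 2).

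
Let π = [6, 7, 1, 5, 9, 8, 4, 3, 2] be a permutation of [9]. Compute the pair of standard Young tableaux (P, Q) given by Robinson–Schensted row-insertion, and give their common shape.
P = [1, 2, 8] / [3, 7, 9] / [4] / [5] / [6];  Q = [1, 2, 5] / [3, 4, 6] / [7] / [8] / [9];  common shape = (3, 3, 1, 1, 1)

Row-insert the values π_1, π_2, … into P one at a time, bumping the leftmost entry strictly greater than the inserted value down to the next row. The recording tableau Q records, in position (i, j), the step at which that cell was added to P.
  Insert 6 (step 1): P = [6];  Q = [1]
  Insert 7 (step 2): P = [6, 7];  Q = [1, 2]
  Insert 1 (step 3): P = [1, 7] / [6];  Q = [1, 2] / [3]
  Insert 5 (step 4): P = [1, 5] / [6, 7];  Q = [1, 2] / [3, 4]
  Insert 9 (step 5): P = [1, 5, 9] / [6, 7];  Q = [1, 2, 5] / [3, 4]
  Insert 8 (step 6): P = [1, 5, 8] / [6, 7, 9];  Q = [1, 2, 5] / [3, 4, 6]
  Insert 4 (step 7): P = [1, 4, 8] / [5, 7, 9] / [6];  Q = [1, 2, 5] / [3, 4, 6] / [7]
  Insert 3 (step 8): P = [1, 3, 8] / [4, 7, 9] / [5] / [6];  Q = [1, 2, 5] / [3, 4, 6] / [7] / [8]
  Insert 2 (step 9): P = [1, 2, 8] / [3, 7, 9] / [4] / [5] / [6];  Q = [1, 2, 5] / [3, 4, 6] / [7] / [8] / [9]
Final shape: (3, 3, 1, 1, 1).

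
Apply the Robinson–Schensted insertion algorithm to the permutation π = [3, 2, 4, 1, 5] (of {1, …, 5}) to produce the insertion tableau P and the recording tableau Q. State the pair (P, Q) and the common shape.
P = [1, 4, 5] / [2] / [3];  Q = [1, 3, 5] / [2] / [4];  common shape = (3, 1, 1)

Row-insert the values π_1, π_2, … into P one at a time, bumping the leftmost entry strictly greater than the inserted value down to the next row. The recording tableau Q records, in position (i, j), the step at which that cell was added to P.
  Insert 3 (step 1): P = [3];  Q = [1]
  Insert 2 (step 2): P = [2] / [3];  Q = [1] / [2]
  Insert 4 (step 3): P = [2, 4] / [3];  Q = [1, 3] / [2]
  Insert 1 (step 4): P = [1, 4] / [2] / [3];  Q = [1, 3] / [2] / [4]
  Insert 5 (step 5): P = [1, 4, 5] / [2] / [3];  Q = [1, 3, 5] / [2] / [4]
Final shape: (3, 1, 1).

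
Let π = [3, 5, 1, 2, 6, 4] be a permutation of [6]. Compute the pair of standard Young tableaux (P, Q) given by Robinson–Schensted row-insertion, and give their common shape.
P = [1, 2, 4] / [3, 5, 6];  Q = [1, 2, 5] / [3, 4, 6];  common shape = (3, 3)

Row-insert the values π_1, π_2, … into P one at a time, bumping the leftmost entry strictly greater than the inserted value down to the next row. The recording tableau Q records, in position (i, j), the step at which that cell was added to P.
  Insert 3 (step 1): P = [3];  Q = [1]
  Insert 5 (step 2): P = [3, 5];  Q = [1, 2]
  Insert 1 (step 3): P = [1, 5] / [3];  Q = [1, 2] / [3]
  Insert 2 (step 4): P = [1, 2] / [3, 5];  Q = [1, 2] / [3, 4]
  Insert 6 (step 5): P = [1, 2, 6] / [3, 5];  Q = [1, 2, 5] / [3, 4]
  Insert 4 (step 6): P = [1, 2, 4] / [3, 5, 6];  Q = [1, 2, 5] / [3, 4, 6]
Final shape: (3, 3).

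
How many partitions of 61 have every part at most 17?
p(61, parts ≤ 17) = 763265

Use the recurrence p(n, m) = p(n, m−1) + p(n−m, m): either the largest part is < m (count p(n, m−1)) or the largest part is exactly m (remove one copy of m, count p(n−m, m)). With p(0, ·) = 1 this gives p(61, parts ≤ 17) = 763265. (By conjugating Young diagrams, this also counts partitions of 61 into at most 17 parts.)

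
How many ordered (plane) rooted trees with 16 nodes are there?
C_15 = 9694845

These ordered rooted trees are counted by the Catalan number C_n = (1/(n + 1)) · C(2n, n). For n = 15: C_15 = (1/16) · C(30, 15) = 155117520/16 = 9694845.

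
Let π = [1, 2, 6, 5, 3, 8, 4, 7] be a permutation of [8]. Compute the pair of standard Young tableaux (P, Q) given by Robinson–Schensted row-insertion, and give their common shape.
P = [1, 2, 3, 4, 7] / [5, 8] / [6];  Q = [1, 2, 3, 6, 8] / [4, 7] / [5];  common shape = (5, 2, 1)

Row-insert the values π_1, π_2, … into P one at a time, bumping the leftmost entry strictly greater than the inserted value down to the next row. The recording tableau Q records, in position (i, j), the step at which that cell was added to P.
  Insert 1 (step 1): P = [1];  Q = [1]
  Insert 2 (step 2): P = [1, 2];  Q = [1, 2]
  Insert 6 (step 3): P = [1, 2, 6];  Q = [1, 2, 3]
  Insert 5 (step 4): P = [1, 2, 5] / [6];  Q = [1, 2, 3] / [4]
  Insert 3 (step 5): P = [1, 2, 3] / [5] / [6];  Q = [1, 2, 3] / [4] / [5]
  Insert 8 (step 6): P = [1, 2, 3, 8] / [5] / [6];  Q = [1, 2, 3, 6] / [4] / [5]
  Insert 4 (step 7): P = [1, 2, 3, 4] / [5, 8] / [6];  Q = [1, 2, 3, 6] / [4, 7] / [5]
  Insert 7 (step 8): P = [1, 2, 3, 4, 7] / [5, 8] / [6];  Q = [1, 2, 3, 6, 8] / [4, 7] / [5]
Final shape: (5, 2, 1).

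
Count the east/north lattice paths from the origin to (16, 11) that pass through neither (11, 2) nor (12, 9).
Number of paths = 8482149

Inclusion–exclusion. Total paths: C(27, 16) = 13037895. Through P₁: C(13, 11)·C(14, 5) = 156156. Through P₂: C(21, 12)·C(6, 4) = 4408950. Since P₁ is strictly southwest of P₂, a monotone path through both must visit P₁ then P₂; paths through both = C(13, 11)·C(8, 1)·C(6, 4) = 9360. Avoid both = 13037895 − 156156 − 4408950 + 9360 = 8482149.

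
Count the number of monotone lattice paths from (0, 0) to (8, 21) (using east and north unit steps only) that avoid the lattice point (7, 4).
Number of paths = 4286205

Total paths from (0, 0) to (8, 21): C(29, 8) = 4292145. Paths through (7, 4): (paths (0, 0) → (7, 4)) × (paths (7, 4) → (8, 21)) = C(11, 7) · C(18, 1) = 330 · 18 = 5940. Avoidance count = 4292145 − 5940 = 4286205.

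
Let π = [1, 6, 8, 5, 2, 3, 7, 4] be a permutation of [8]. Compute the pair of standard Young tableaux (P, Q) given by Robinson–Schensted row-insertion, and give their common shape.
P = [1, 2, 3, 4] / [5, 7] / [6, 8];  Q = [1, 2, 3, 7] / [4, 6] / [5, 8];  common shape = (4, 2, 2)

Row-insert the values π_1, π_2, … into P one at a time, bumping the leftmost entry strictly greater than the inserted value down to the next row. The recording tableau Q records, in position (i, j), the step at which that cell was added to P.
  Insert 1 (step 1): P = [1];  Q = [1]
  Insert 6 (step 2): P = [1, 6];  Q = [1, 2]
  Insert 8 (step 3): P = [1, 6, 8];  Q = [1, 2, 3]
  Insert 5 (step 4): P = [1, 5, 8] / [6];  Q = [1, 2, 3] / [4]
  Insert 2 (step 5): P = [1, 2, 8] / [5] / [6];  Q = [1, 2, 3] / [4] / [5]
  Insert 3 (step 6): P = [1, 2, 3] / [5, 8] / [6];  Q = [1, 2, 3] / [4, 6] / [5]
  Insert 7 (step 7): P = [1, 2, 3, 7] / [5, 8] / [6];  Q = [1, 2, 3, 7] / [4, 6] / [5]
  Insert 4 (step 8): P = [1, 2, 3, 4] / [5, 7] / [6, 8];  Q = [1, 2, 3, 7] / [4, 6] / [5, 8]
Final shape: (4, 2, 2).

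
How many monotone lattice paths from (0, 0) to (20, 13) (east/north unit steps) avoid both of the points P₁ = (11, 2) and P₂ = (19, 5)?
Number of paths = 559798854

Inclusion–exclusion. Total paths: C(33, 20) = 573166440. Through P₁: C(13, 11)·C(20, 9) = 13100880. Through P₂: C(24, 19)·C(9, 1) = 382536. Since P₁ is strictly southwest of P₂, a monotone path through both must visit P₁ then P₂; paths through both = C(13, 11)·C(11, 8)·C(9, 1) = 115830. Avoid both = 573166440 − 13100880 − 382536 + 115830 = 559798854.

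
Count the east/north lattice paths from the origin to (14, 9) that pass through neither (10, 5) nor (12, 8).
Number of paths = 319160

Inclusion–exclusion. Total paths: C(23, 14) = 817190. Through P₁: C(15, 10)·C(8, 4) = 210210. Through P₂: C(20, 12)·C(3, 2) = 377910. Since P₁ is strictly southwest of P₂, a monotone path through both must visit P₁ then P₂; paths through both = C(15, 10)·C(5, 2)·C(3, 2) = 90090. Avoid both = 817190 − 210210 − 377910 + 90090 = 319160.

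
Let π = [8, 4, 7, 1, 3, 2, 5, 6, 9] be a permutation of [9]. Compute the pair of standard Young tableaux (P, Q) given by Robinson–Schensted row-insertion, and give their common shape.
P = [1, 2, 5, 6, 9] / [3, 7] / [4] / [8];  Q = [1, 3, 7, 8, 9] / [2, 5] / [4] / [6];  common shape = (5, 2, 1, 1)

Row-insert the values π_1, π_2, … into P one at a time, bumping the leftmost entry strictly greater than the inserted value down to the next row. The recording tableau Q records, in position (i, j), the step at which that cell was added to P.
  Insert 8 (step 1): P = [8];  Q = [1]
  Insert 4 (step 2): P = [4] / [8];  Q = [1] / [2]
  Insert 7 (step 3): P = [4, 7] / [8];  Q = [1, 3] / [2]
  Insert 1 (step 4): P = [1, 7] / [4] / [8];  Q = [1, 3] / [2] / [4]
  Insert 3 (step 5): P = [1, 3] / [4, 7] / [8];  Q = [1, 3] / [2, 5] / [4]
  Insert 2 (step 6): P = [1, 2] / [3, 7] / [4] / [8];  Q = [1, 3] / [2, 5] / [4] / [6]
  Insert 5 (step 7): P = [1, 2, 5] / [3, 7] / [4] / [8];  Q = [1, 3, 7] / [2, 5] / [4] / [6]
  Insert 6 (step 8): P = [1, 2, 5, 6] / [3, 7] / [4] / [8];  Q = [1, 3, 7, 8] / [2, 5] / [4] / [6]
  Insert 9 (step 9): P = [1, 2, 5, 6, 9] / [3, 7] / [4] / [8];  Q = [1, 3, 7, 8, 9] / [2, 5] / [4] / [6]
Final shape: (5, 2, 1, 1).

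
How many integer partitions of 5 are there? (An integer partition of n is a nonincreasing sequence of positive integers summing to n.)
p(5) = 7

List all partitions of 5: 5, 4+1, 3+2, 3+1+1, 2+2+1, 2+1+1+1, 1+1+1+1+1. Counting them gives p(5) = 7.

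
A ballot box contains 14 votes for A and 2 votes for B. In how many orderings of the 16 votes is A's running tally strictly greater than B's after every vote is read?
Strict-lead orderings = 90

Total orderings of the 16 votes with 14 for A: C(16, 14) = 120. By the Bertrand ballot formula (Cycle Lemma / reflection principle), the number of orderings in which A is strictly ahead of B throughout is (p − q)/(p + q) · C(p + q, p) = (14 − 2)/(14 + 2) · 120 = 90.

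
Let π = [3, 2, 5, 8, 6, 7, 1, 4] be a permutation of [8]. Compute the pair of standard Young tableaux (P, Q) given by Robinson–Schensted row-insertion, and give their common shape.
P = [1, 4, 6, 7] / [2, 5] / [3, 8];  Q = [1, 3, 4, 6] / [2, 5] / [7, 8];  common shape = (4, 2, 2)

Row-insert the values π_1, π_2, … into P one at a time, bumping the leftmost entry strictly greater than the inserted value down to the next row. The recording tableau Q records, in position (i, j), the step at which that cell was added to P.
  Insert 3 (step 1): P = [3];  Q = [1]
  Insert 2 (step 2): P = [2] / [3];  Q = [1] / [2]
  Insert 5 (step 3): P = [2, 5] / [3];  Q = [1, 3] / [2]
  Insert 8 (step 4): P = [2, 5, 8] / [3];  Q = [1, 3, 4] / [2]
  Insert 6 (step 5): P = [2, 5, 6] / [3, 8];  Q = [1, 3, 4] / [2, 5]
  Insert 7 (step 6): P = [2, 5, 6, 7] / [3, 8];  Q = [1, 3, 4, 6] / [2, 5]
  Insert 1 (step 7): P = [1, 5, 6, 7] / [2, 8] / [3];  Q = [1, 3, 4, 6] / [2, 5] / [7]
  Insert 4 (step 8): P = [1, 4, 6, 7] / [2, 5] / [3, 8];  Q = [1, 3, 4, 6] / [2, 5] / [7, 8]
Final shape: (4, 2, 2).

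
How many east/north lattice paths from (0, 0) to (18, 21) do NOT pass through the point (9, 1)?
Number of paths = 62258993940

Total paths from (0, 0) to (18, 21): C(39, 18) = 62359143990. Paths through (9, 1): (paths (0, 0) → (9, 1)) × (paths (9, 1) → (18, 21)) = C(10, 9) · C(29, 9) = 10 · 10015005 = 100150050. Avoidance count = 62359143990 − 100150050 = 62258993940.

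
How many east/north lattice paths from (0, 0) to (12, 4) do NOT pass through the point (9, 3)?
Number of paths = 940

Total paths from (0, 0) to (12, 4): C(16, 12) = 1820. Paths through (9, 3): (paths (0, 0) → (9, 3)) × (paths (9, 3) → (12, 4)) = C(12, 9) · C(4, 3) = 220 · 4 = 880. Avoidance count = 1820 − 880 = 940.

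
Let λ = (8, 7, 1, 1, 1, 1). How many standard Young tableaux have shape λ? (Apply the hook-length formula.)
# SYT of shape (8, 7, 1, 1, 1, 1) = 2441880

Hook-length formula: f^λ = n! / Π hook(c), product over all cells c of the Young diagram. For λ = (8, 7, 1, 1, 1, 1), n = 19 boxes. Hook lengths by row (left-to-right, top-to-bottom): [13, 8, 7, 6, 5, 4, 3, 1]; [11, 6, 5, 4, 3, 2, 1]; [4]; [3]; [2]; [1]. Product of hooks = 49816166400. So f^λ = 19! / 49816166400 = 121645100408832000 / 49816166400 = 2441880.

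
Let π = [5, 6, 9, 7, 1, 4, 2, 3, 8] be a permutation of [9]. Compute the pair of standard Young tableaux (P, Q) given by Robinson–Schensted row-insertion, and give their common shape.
P = [1, 2, 3, 8] / [4, 6, 7] / [5] / [9];  Q = [1, 2, 3, 9] / [4, 6, 8] / [5] / [7];  common shape = (4, 3, 1, 1)

Row-insert the values π_1, π_2, … into P one at a time, bumping the leftmost entry strictly greater than the inserted value down to the next row. The recording tableau Q records, in position (i, j), the step at which that cell was added to P.
  Insert 5 (step 1): P = [5];  Q = [1]
  Insert 6 (step 2): P = [5, 6];  Q = [1, 2]
  Insert 9 (step 3): P = [5, 6, 9];  Q = [1, 2, 3]
  Insert 7 (step 4): P = [5, 6, 7] / [9];  Q = [1, 2, 3] / [4]
  Insert 1 (step 5): P = [1, 6, 7] / [5] / [9];  Q = [1, 2, 3] / [4] / [5]
  Insert 4 (step 6): P = [1, 4, 7] / [5, 6] / [9];  Q = [1, 2, 3] / [4, 6] / [5]
  Insert 2 (step 7): P = [1, 2, 7] / [4, 6] / [5] / [9];  Q = [1, 2, 3] / [4, 6] / [5] / [7]
  Insert 3 (step 8): P = [1, 2, 3] / [4, 6, 7] / [5] / [9];  Q = [1, 2, 3] / [4, 6, 8] / [5] / [7]
  Insert 8 (step 9): P = [1, 2, 3, 8] / [4, 6, 7] / [5] / [9];  Q = [1, 2, 3, 9] / [4, 6, 8] / [5] / [7]
Final shape: (4, 3, 1, 1).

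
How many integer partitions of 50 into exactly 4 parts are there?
p(50, 4 parts) = 920

Partitions of n into exactly k parts are in bijection with partitions of n − k into at most k parts (subtract 1 from each part). So p(50, exactly 4) = p(46, parts ≤ 4). Computing via the recurrence p(m, j) = p(m, j−1) + p(m−j, j) gives 920.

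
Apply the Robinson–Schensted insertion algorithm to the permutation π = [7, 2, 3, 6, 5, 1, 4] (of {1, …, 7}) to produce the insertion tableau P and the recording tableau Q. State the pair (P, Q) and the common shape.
P = [1, 3, 4] / [2, 5] / [6] / [7];  Q = [1, 3, 4] / [2, 7] / [5] / [6];  common shape = (3, 2, 1, 1)

Row-insert the values π_1, π_2, … into P one at a time, bumping the leftmost entry strictly greater than the inserted value down to the next row. The recording tableau Q records, in position (i, j), the step at which that cell was added to P.
  Insert 7 (step 1): P = [7];  Q = [1]
  Insert 2 (step 2): P = [2] / [7];  Q = [1] / [2]
  Insert 3 (step 3): P = [2, 3] / [7];  Q = [1, 3] / [2]
  Insert 6 (step 4): P = [2, 3, 6] / [7];  Q = [1, 3, 4] / [2]
  Insert 5 (step 5): P = [2, 3, 5] / [6] / [7];  Q = [1, 3, 4] / [2] / [5]
  Insert 1 (step 6): P = [1, 3, 5] / [2] / [6] / [7];  Q = [1, 3, 4] / [2] / [5] / [6]
  Insert 4 (step 7): P = [1, 3, 4] / [2, 5] / [6] / [7];  Q = [1, 3, 4] / [2, 7] / [5] / [6]
Final shape: (3, 2, 1, 1).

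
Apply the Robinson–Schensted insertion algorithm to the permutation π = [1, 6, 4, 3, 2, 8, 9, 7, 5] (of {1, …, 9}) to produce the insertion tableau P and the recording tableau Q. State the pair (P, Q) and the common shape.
P = [1, 2, 5, 9] / [3, 7] / [4, 8] / [6];  Q = [1, 2, 6, 7] / [3, 8] / [4, 9] / [5];  common shape = (4, 2, 2, 1)

Row-insert the values π_1, π_2, … into P one at a time, bumping the leftmost entry strictly greater than the inserted value down to the next row. The recording tableau Q records, in position (i, j), the step at which that cell was added to P.
  Insert 1 (step 1): P = [1];  Q = [1]
  Insert 6 (step 2): P = [1, 6];  Q = [1, 2]
  Insert 4 (step 3): P = [1, 4] / [6];  Q = [1, 2] / [3]
  Insert 3 (step 4): P = [1, 3] / [4] / [6];  Q = [1, 2] / [3] / [4]
  Insert 2 (step 5): P = [1, 2] / [3] / [4] / [6];  Q = [1, 2] / [3] / [4] / [5]
  Insert 8 (step 6): P = [1, 2, 8] / [3] / [4] / [6];  Q = [1, 2, 6] / [3] / [4] / [5]
  Insert 9 (step 7): P = [1, 2, 8, 9] / [3] / [4] / [6];  Q = [1, 2, 6, 7] / [3] / [4] / [5]
  Insert 7 (step 8): P = [1, 2, 7, 9] / [3, 8] / [4] / [6];  Q = [1, 2, 6, 7] / [3, 8] / [4] / [5]
  Insert 5 (step 9): P = [1, 2, 5, 9] / [3, 7] / [4, 8] / [6];  Q = [1, 2, 6, 7] / [3, 8] / [4, 9] / [5]
Final shape: (4, 2, 2, 1).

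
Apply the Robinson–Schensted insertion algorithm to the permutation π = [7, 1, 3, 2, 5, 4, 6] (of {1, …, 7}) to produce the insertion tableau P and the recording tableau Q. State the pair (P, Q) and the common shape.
P = [1, 2, 4, 6] / [3, 5] / [7];  Q = [1, 3, 5, 7] / [2, 6] / [4];  common shape = (4, 2, 1)

Row-insert the values π_1, π_2, … into P one at a time, bumping the leftmost entry strictly greater than the inserted value down to the next row. The recording tableau Q records, in position (i, j), the step at which that cell was added to P.
  Insert 7 (step 1): P = [7];  Q = [1]
  Insert 1 (step 2): P = [1] / [7];  Q = [1] / [2]
  Insert 3 (step 3): P = [1, 3] / [7];  Q = [1, 3] / [2]
  Insert 2 (step 4): P = [1, 2] / [3] / [7];  Q = [1, 3] / [2] / [4]
  Insert 5 (step 5): P = [1, 2, 5] / [3] / [7];  Q = [1, 3, 5] / [2] / [4]
  Insert 4 (step 6): P = [1, 2, 4] / [3, 5] / [7];  Q = [1, 3, 5] / [2, 6] / [4]
  Insert 6 (step 7): P = [1, 2, 4, 6] / [3, 5] / [7];  Q = [1, 3, 5, 7] / [2, 6] / [4]
Final shape: (4, 2, 1).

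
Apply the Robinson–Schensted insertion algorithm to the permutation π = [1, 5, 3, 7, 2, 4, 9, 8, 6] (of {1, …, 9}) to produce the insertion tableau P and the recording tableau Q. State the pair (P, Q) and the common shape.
P = [1, 2, 4, 6] / [3, 7, 8] / [5, 9];  Q = [1, 2, 4, 7] / [3, 6, 8] / [5, 9];  common shape = (4, 3, 2)

Row-insert the values π_1, π_2, … into P one at a time, bumping the leftmost entry strictly greater than the inserted value down to the next row. The recording tableau Q records, in position (i, j), the step at which that cell was added to P.
  Insert 1 (step 1): P = [1];  Q = [1]
  Insert 5 (step 2): P = [1, 5];  Q = [1, 2]
  Insert 3 (step 3): P = [1, 3] / [5];  Q = [1, 2] / [3]
  Insert 7 (step 4): P = [1, 3, 7] / [5];  Q = [1, 2, 4] / [3]
  Insert 2 (step 5): P = [1, 2, 7] / [3] / [5];  Q = [1, 2, 4] / [3] / [5]
  Insert 4 (step 6): P = [1, 2, 4] / [3, 7] / [5];  Q = [1, 2, 4] / [3, 6] / [5]
  Insert 9 (step 7): P = [1, 2, 4, 9] / [3, 7] / [5];  Q = [1, 2, 4, 7] / [3, 6] / [5]
  Insert 8 (step 8): P = [1, 2, 4, 8] / [3, 7, 9] / [5];  Q = [1, 2, 4, 7] / [3, 6, 8] / [5]
  Insert 6 (step 9): P = [1, 2, 4, 6] / [3, 7, 8] / [5, 9];  Q = [1, 2, 4, 7] / [3, 6, 8] / [5, 9]
Final shape: (4, 3, 2).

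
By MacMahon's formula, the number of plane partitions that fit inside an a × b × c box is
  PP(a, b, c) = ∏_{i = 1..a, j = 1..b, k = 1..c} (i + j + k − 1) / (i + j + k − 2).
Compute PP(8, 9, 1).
PP(8, 9, 1) = 24310

Evaluate the triple product over i = 1..8, j = 1..9, k = 1..1. The factors are (2/1) · (3/2) · (4/3) · (5/4) · (6/5) · (7/6) · (8/7) · (9/8) · … (72 factors total). The numerators and denominators telescope so the product is an integer; carrying out the multiplication exactly gives PP(8, 9, 1) = 24310.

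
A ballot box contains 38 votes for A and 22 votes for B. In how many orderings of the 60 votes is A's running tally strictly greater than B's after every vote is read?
Strict-lead orderings = 3774474706526160

Total orderings of the 60 votes with 38 for A: C(60, 38) = 14154280149473100. By the Bertrand ballot formula (Cycle Lemma / reflection principle), the number of orderings in which A is strictly ahead of B throughout is (p − q)/(p + q) · C(p + q, p) = (38 − 22)/(38 + 22) · 14154280149473100 = 3774474706526160.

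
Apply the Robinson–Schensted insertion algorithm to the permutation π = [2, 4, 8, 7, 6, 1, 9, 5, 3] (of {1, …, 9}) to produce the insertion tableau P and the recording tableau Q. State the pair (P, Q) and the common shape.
P = [1, 3, 5, 9] / [2, 4] / [6] / [7] / [8];  Q = [1, 2, 3, 7] / [4, 8] / [5] / [6] / [9];  common shape = (4, 2, 1, 1, 1)

Row-insert the values π_1, π_2, … into P one at a time, bumping the leftmost entry strictly greater than the inserted value down to the next row. The recording tableau Q records, in position (i, j), the step at which that cell was added to P.
  Insert 2 (step 1): P = [2];  Q = [1]
  Insert 4 (step 2): P = [2, 4];  Q = [1, 2]
  Insert 8 (step 3): P = [2, 4, 8];  Q = [1, 2, 3]
  Insert 7 (step 4): P = [2, 4, 7] / [8];  Q = [1, 2, 3] / [4]
  Insert 6 (step 5): P = [2, 4, 6] / [7] / [8];  Q = [1, 2, 3] / [4] / [5]
  Insert 1 (step 6): P = [1, 4, 6] / [2] / [7] / [8];  Q = [1, 2, 3] / [4] / [5] / [6]
  Insert 9 (step 7): P = [1, 4, 6, 9] / [2] / [7] / [8];  Q = [1, 2, 3, 7] / [4] / [5] / [6]
  Insert 5 (step 8): P = [1, 4, 5, 9] / [2, 6] / [7] / [8];  Q = [1, 2, 3, 7] / [4, 8] / [5] / [6]
  Insert 3 (step 9): P = [1, 3, 5, 9] / [2, 4] / [6] / [7] / [8];  Q = [1, 2, 3, 7] / [4, 8] / [5] / [6] / [9]
Final shape: (4, 2, 1, 1, 1).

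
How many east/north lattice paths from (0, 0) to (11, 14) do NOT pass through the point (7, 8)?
Number of paths = 3106050

Total paths from (0, 0) to (11, 14): C(25, 11) = 4457400. Paths through (7, 8): (paths (0, 0) → (7, 8)) × (paths (7, 8) → (11, 14)) = C(15, 7) · C(10, 4) = 6435 · 210 = 1351350. Avoidance count = 4457400 − 1351350 = 3106050.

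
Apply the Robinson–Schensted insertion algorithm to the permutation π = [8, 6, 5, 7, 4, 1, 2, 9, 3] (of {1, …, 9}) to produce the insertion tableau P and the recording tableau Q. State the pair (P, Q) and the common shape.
P = [1, 2, 3] / [4, 7, 9] / [5] / [6] / [8];  Q = [1, 4, 8] / [2, 7, 9] / [3] / [5] / [6];  common shape = (3, 3, 1, 1, 1)

Row-insert the values π_1, π_2, … into P one at a time, bumping the leftmost entry strictly greater than the inserted value down to the next row. The recording tableau Q records, in position (i, j), the step at which that cell was added to P.
  Insert 8 (step 1): P = [8];  Q = [1]
  Insert 6 (step 2): P = [6] / [8];  Q = [1] / [2]
  Insert 5 (step 3): P = [5] / [6] / [8];  Q = [1] / [2] / [3]
  Insert 7 (step 4): P = [5, 7] / [6] / [8];  Q = [1, 4] / [2] / [3]
  Insert 4 (step 5): P = [4, 7] / [5] / [6] / [8];  Q = [1, 4] / [2] / [3] / [5]
  Insert 1 (step 6): P = [1, 7] / [4] / [5] / [6] / [8];  Q = [1, 4] / [2] / [3] / [5] / [6]
  Insert 2 (step 7): P = [1, 2] / [4, 7] / [5] / [6] / [8];  Q = [1, 4] / [2, 7] / [3] / [5] / [6]
  Insert 9 (step 8): P = [1, 2, 9] / [4, 7] / [5] / [6] / [8];  Q = [1, 4, 8] / [2, 7] / [3] / [5] / [6]
  Insert 3 (step 9): P = [1, 2, 3] / [4, 7, 9] / [5] / [6] / [8];  Q = [1, 4, 8] / [2, 7, 9] / [3] / [5] / [6]
Final shape: (3, 3, 1, 1, 1).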